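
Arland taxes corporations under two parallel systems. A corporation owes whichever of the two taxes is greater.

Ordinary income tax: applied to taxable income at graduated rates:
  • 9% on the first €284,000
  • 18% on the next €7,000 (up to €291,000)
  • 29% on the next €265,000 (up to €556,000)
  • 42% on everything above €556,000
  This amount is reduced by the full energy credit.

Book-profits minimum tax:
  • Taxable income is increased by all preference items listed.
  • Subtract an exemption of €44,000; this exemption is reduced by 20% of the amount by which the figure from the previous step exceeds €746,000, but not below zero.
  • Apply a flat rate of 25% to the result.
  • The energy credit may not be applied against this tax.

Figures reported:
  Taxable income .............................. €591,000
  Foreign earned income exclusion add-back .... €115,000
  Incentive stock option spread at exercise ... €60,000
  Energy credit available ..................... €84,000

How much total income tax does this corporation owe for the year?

€181,500

Ordinary income tax:
  €284,000 × 9% = €25,560
  €7,000 × 18% = €1,260
  €265,000 × 29% = €76,850
  €35,000 × 42% = €14,700
  → €118,370
  Less energy credit €84,000 → €34,370

Book-profits minimum tax:
  Adjusted income: €591,000 + €115,000 + €60,000 = €766,000
  Exemption: €44,000 − 20% × (€766,000 − €746,000) = €44,000 − €4,000 = €40,000
  Base: €766,000 − €40,000 = €726,000
  €726,000 × 25% = €181,500

€181,500 > €34,370, so the book-profits minimum tax is the binding amount.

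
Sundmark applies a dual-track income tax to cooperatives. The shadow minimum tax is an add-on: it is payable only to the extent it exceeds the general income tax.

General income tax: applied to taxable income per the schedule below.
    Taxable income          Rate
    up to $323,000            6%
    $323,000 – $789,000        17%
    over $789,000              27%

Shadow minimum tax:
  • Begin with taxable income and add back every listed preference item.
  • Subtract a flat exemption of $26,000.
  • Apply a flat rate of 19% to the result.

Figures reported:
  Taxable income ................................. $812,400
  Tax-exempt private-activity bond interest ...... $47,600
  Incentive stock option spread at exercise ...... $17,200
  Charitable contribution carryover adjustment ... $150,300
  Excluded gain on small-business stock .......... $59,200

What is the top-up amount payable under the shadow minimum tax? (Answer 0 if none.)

General income tax:
  $323,000 × 6% = $19,380
  $466,000 × 17% = $79,220
  $23,400 × 27% = $6,318
  → $104,918

Shadow minimum tax:
  Adjusted income: $812,400 + $47,600 + $17,200 + $150,300 + $59,200 = $1,086,700
  Less exemption $26,000 → base $1,060,700
  $1,060,700 × 19% = $201,533

Excess of shadow minimum tax over general income tax: $201,533 − $104,918 = $96,615.

$96,615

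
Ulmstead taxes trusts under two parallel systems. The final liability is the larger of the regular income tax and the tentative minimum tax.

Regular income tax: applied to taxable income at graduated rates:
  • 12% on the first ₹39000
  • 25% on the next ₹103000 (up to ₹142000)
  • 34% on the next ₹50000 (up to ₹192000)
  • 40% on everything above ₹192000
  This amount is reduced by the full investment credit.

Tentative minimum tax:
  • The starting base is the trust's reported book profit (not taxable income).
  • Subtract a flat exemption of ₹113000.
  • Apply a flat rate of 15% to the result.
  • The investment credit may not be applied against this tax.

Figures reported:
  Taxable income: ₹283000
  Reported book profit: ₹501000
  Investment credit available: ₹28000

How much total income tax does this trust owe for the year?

₹58200

Tentative minimum tax:
  Base (reported book profit): ₹501000
  Less exemption ₹113000 → base ₹388000
  ₹388000 × 15% = ₹58200

Regular income tax:
  ₹39000 × 12% = ₹4680
  ₹103000 × 25% = ₹25750
  ₹50000 × 34% = ₹17000
  ₹91000 × 40% = ₹36400
  → ₹83830
  Less investment credit ₹28000 → ₹55830

₹58200 > ₹55830, so the tentative minimum tax is the binding amount.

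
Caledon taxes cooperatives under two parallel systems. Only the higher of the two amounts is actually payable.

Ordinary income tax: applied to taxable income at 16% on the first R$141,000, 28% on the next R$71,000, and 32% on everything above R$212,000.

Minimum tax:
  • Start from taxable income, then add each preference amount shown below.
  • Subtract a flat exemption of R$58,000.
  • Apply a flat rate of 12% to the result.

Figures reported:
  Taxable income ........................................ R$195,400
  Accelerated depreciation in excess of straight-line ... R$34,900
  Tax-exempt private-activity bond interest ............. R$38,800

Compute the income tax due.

R$37,792

Ordinary income tax:
  R$141,000 × 16% = R$22,560
  R$54,400 × 28% = R$15,232
  → R$37,792

Minimum tax:
  Adjusted income: R$195,400 + R$34,900 + R$38,800 = R$269,100
  Less exemption R$58,000 → base R$211,100
  R$211,100 × 12% = R$25,332

R$37,792 > R$25,332, so the ordinary income tax governs.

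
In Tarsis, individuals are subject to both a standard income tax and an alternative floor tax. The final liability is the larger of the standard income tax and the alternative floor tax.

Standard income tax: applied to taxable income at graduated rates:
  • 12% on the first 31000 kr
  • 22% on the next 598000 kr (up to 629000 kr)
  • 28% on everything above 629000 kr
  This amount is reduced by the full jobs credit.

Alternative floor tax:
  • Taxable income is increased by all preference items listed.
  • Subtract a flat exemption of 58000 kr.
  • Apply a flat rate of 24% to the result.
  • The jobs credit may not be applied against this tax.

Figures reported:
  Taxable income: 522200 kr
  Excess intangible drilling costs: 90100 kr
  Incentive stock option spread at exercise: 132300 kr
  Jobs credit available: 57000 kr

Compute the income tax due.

Alternative floor tax:
  Adjusted income: 522200 kr + 90100 kr + 132300 kr = 744600 kr
  Less exemption 58000 kr → base 686600 kr
  686600 kr × 24% = 164784 kr

Standard income tax:
  31000 kr × 12% = 3720 kr
  491200 kr × 22% = 108064 kr
  → 111784 kr
  Less jobs credit 57000 kr → 54784 kr

164784 kr > 54784 kr, so the alternative floor tax is the binding amount.

164784 kr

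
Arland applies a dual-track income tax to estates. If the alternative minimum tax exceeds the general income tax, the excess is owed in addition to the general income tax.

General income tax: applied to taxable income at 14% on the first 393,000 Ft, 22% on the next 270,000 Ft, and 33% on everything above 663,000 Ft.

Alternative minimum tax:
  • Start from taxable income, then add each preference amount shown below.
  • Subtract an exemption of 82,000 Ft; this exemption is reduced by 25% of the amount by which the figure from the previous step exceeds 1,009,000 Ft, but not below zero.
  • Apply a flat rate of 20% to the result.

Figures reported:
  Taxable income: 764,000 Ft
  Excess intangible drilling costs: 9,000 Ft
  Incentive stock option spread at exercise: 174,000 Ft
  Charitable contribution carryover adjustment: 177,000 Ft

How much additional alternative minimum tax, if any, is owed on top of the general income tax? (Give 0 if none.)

66,400 Ft

General income tax:
  393,000 Ft × 14% = 55,020 Ft
  270,000 Ft × 22% = 59,400 Ft
  101,000 Ft × 33% = 33,330 Ft
  → 147,750 Ft

Alternative minimum tax:
  Adjusted income: 764,000 Ft + 9,000 Ft + 174,000 Ft + 177,000 Ft = 1,124,000 Ft
  Exemption: 82,000 Ft − 25% × (1,124,000 Ft − 1,009,000 Ft) = 82,000 Ft − 28,750 Ft = 53,250 Ft
  Base: 1,124,000 Ft − 53,250 Ft = 1,070,750 Ft
  1,070,750 Ft × 20% = 214,150 Ft

Excess of alternative minimum tax over general income tax: 214,150 Ft − 147,750 Ft = 66,400 Ft.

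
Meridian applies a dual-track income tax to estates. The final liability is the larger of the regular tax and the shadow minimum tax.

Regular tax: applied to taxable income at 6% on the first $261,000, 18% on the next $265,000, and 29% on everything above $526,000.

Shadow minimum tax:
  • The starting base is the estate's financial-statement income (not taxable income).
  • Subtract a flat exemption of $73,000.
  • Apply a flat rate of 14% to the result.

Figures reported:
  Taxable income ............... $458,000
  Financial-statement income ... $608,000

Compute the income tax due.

$74,900

Regular tax:
  $261,000 × 6% = $15,660
  $197,000 × 18% = $35,460
  → $51,120

Shadow minimum tax:
  Base (financial-statement income): $608,000
  Less exemption $73,000 → base $535,000
  $535,000 × 14% = $74,900

$74,900 > $51,120, so the shadow minimum tax is the binding amount.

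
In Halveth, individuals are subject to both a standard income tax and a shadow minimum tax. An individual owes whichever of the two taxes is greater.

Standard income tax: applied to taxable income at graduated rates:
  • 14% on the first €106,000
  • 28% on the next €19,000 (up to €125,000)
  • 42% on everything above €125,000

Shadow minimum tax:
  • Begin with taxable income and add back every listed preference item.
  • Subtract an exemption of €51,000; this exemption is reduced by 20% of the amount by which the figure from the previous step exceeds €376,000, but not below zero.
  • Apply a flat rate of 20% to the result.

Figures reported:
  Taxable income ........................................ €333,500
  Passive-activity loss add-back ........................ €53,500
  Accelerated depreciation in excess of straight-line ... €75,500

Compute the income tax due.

Shadow minimum tax:
  Adjusted income: €333,500 + €53,500 + €75,500 = €462,500
  Exemption: €51,000 − 20% × (€462,500 − €376,000) = €51,000 − €17,300 = €33,700
  Base: €462,500 − €33,700 = €428,800
  €428,800 × 20% = €85,760

Standard income tax:
  €106,000 × 14% = €14,840
  €19,000 × 28% = €5,320
  €208,500 × 42% = €87,570
  → €107,730

€107,730 > €85,760, so the standard income tax governs.

€107,730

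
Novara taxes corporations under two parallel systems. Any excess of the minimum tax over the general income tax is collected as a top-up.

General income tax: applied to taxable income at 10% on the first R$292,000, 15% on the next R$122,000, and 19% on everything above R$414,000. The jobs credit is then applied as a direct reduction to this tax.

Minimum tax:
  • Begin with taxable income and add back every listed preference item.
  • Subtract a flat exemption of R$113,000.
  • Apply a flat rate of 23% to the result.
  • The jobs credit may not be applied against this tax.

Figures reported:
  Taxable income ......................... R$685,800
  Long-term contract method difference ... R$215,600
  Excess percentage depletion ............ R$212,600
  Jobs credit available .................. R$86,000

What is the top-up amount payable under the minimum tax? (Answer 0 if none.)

General income tax:
  R$292,000 × 10% = R$29,200
  R$122,000 × 15% = R$18,300
  R$271,800 × 19% = R$51,642
  → R$99,142
  Less jobs credit R$86,000 → R$13,142

Minimum tax:
  Adjusted income: R$685,800 + R$215,600 + R$212,600 = R$1,114,000
  Less exemption R$113,000 → base R$1,001,000
  R$1,001,000 × 23% = R$230,230

Excess of minimum tax over general income tax: R$230,230 − R$13,142 = R$217,088.

R$217,088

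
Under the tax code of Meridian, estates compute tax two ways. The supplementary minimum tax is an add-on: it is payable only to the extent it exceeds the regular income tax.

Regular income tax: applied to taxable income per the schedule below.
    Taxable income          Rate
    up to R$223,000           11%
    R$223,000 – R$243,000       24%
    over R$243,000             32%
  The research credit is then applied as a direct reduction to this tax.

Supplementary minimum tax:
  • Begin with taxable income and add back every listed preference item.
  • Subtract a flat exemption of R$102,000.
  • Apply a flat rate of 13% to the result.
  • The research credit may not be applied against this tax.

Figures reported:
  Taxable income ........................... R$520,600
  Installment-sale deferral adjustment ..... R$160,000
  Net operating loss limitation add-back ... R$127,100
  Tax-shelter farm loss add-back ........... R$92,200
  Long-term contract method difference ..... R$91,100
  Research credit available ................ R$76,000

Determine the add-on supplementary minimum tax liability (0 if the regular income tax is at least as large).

R$73,408

Regular income tax:
  R$223,000 × 11% = R$24,530
  R$20,000 × 24% = R$4,800
  R$277,600 × 32% = R$88,832
  → R$118,162
  Less research credit R$76,000 → R$42,162

Supplementary minimum tax:
  Adjusted income: R$520,600 + R$160,000 + R$127,100 + R$92,200 + R$91,100 = R$991,000
  Less exemption R$102,000 → base R$889,000
  R$889,000 × 13% = R$115,570

Excess of supplementary minimum tax over regular income tax: R$115,570 − R$42,162 = R$73,408.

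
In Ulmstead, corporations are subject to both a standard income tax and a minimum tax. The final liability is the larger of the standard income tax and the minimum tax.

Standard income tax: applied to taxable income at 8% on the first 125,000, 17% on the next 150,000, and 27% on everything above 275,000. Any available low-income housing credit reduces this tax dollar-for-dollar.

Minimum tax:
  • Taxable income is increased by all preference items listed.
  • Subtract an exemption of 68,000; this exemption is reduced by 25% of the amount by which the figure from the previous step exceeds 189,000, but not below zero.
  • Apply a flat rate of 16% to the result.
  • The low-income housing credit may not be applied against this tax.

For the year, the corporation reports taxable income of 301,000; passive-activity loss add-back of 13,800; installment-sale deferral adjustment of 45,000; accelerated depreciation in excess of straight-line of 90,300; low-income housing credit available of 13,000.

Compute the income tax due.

Minimum tax:
  Adjusted income: 301,000 + 13,800 + 45,000 + 90,300 = 450,100
  Exemption: 68,000 − 25% × (450,100 − 189,000) = 68,000 − 65,275 = 2,725
  Base: 450,100 − 2,725 = 447,375
  447,375 × 16% = 71,580

Standard income tax:
  125,000 × 8% = 10,000
  150,000 × 17% = 25,500
  26,000 × 27% = 7,020
  → 42,520
  Less low-income housing credit 13,000 → 29,520

71,580 > 29,520, so the minimum tax is the binding amount.

71,580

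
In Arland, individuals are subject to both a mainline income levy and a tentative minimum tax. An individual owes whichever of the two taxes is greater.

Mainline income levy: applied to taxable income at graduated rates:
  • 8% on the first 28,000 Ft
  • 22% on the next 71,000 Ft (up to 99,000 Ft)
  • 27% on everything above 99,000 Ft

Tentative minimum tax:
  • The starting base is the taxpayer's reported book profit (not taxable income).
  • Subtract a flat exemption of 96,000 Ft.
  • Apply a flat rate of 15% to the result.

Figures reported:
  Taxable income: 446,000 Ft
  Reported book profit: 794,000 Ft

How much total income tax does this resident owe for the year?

111,550 Ft

Tentative minimum tax:
  Base (reported book profit): 794,000 Ft
  Less exemption 96,000 Ft → base 698,000 Ft
  698,000 Ft × 15% = 104,700 Ft

Mainline income levy:
  28,000 Ft × 8% = 2,240 Ft
  71,000 Ft × 22% = 15,620 Ft
  347,000 Ft × 27% = 93,690 Ft
  → 111,550 Ft

111,550 Ft > 104,700 Ft, so the mainline income levy governs.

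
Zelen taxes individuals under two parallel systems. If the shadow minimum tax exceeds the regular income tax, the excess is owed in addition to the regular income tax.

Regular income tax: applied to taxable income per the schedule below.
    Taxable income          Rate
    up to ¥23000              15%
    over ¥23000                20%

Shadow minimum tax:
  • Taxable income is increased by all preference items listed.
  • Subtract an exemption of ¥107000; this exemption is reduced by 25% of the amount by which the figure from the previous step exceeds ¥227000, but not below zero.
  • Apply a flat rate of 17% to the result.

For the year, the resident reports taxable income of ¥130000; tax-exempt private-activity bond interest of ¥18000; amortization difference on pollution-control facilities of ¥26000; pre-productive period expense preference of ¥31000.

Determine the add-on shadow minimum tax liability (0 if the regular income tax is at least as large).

Shadow minimum tax:
  Adjusted income: ¥130000 + ¥18000 + ¥26000 + ¥31000 = ¥205000
  Exemption: ¥205000 ≤ ¥227000, so full ¥107000 applies
  Base: ¥205000 − ¥107000 = ¥98000
  ¥98000 × 17% = ¥16660

Regular income tax:
  ¥23000 × 15% = ¥3450
  ¥107000 × 20% = ¥21400
  → ¥24850

¥16660 ≤ ¥24850, so no add-on is due.

¥0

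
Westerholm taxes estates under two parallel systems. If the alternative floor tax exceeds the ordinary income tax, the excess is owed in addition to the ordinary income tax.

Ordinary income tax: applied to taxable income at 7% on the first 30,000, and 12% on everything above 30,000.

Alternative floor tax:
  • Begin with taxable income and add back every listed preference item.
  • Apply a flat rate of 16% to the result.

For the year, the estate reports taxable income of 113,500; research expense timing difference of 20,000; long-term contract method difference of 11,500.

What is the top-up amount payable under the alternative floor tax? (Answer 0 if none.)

Ordinary income tax:
  30,000 × 7% = 2,100
  83,500 × 12% = 10,020
  → 12,120

Alternative floor tax:
  Adjusted income: 113,500 + 20,000 + 11,500 = 145,000
  145,000 × 16% = 23,200

Excess of alternative floor tax over ordinary income tax: 23,200 − 12,120 = 11,080.

11,080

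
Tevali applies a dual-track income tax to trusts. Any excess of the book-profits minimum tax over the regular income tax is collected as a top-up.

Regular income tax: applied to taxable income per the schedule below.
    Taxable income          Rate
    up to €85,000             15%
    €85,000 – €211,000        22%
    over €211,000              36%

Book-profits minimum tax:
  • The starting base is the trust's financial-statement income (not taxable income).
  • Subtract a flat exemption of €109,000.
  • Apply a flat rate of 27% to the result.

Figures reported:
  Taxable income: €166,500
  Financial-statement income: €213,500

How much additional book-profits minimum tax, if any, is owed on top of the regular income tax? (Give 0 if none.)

€0

Book-profits minimum tax:
  Base (financial-statement income): €213,500
  Less exemption €109,000 → base €104,500
  €104,500 × 27% = €28,215

Regular income tax:
  €85,000 × 15% = €12,750
  €81,500 × 22% = €17,930
  → €30,680

€28,215 ≤ €30,680, so no add-on is due.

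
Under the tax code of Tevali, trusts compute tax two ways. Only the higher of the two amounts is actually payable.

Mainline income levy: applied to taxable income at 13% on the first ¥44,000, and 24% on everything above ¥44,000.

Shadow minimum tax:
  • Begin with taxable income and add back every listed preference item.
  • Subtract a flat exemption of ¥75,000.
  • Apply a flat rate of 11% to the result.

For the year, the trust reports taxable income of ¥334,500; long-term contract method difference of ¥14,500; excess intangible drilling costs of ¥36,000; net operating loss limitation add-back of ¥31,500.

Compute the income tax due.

Shadow minimum tax:
  Adjusted income: ¥334,500 + ¥14,500 + ¥36,000 + ¥31,500 = ¥416,500
  Less exemption ¥75,000 → base ¥341,500
  ¥341,500 × 11% = ¥37,565

Mainline income levy:
  ¥44,000 × 13% = ¥5,720
  ¥290,500 × 24% = ¥69,720
  → ¥75,440

¥75,440 > ¥37,565, so the mainline income levy governs.

¥75,440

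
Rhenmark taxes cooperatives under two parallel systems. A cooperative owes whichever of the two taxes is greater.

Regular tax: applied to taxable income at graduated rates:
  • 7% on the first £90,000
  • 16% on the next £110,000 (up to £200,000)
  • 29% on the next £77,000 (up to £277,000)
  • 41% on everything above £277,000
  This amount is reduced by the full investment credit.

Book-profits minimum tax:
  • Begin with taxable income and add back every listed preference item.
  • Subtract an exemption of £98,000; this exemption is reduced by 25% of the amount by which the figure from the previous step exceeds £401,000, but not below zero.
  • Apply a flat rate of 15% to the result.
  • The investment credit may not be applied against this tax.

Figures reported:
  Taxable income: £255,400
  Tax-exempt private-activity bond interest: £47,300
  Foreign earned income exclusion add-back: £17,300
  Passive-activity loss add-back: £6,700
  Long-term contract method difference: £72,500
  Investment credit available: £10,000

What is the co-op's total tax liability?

Regular tax:
  £90,000 × 7% = £6,300
  £110,000 × 16% = £17,600
  £55,400 × 29% = £16,066
  → £39,966
  Less investment credit £10,000 → £29,966

Book-profits minimum tax:
  Adjusted income: £255,400 + £47,300 + £17,300 + £6,700 + £72,500 = £399,200
  Exemption: £399,200 ≤ £401,000, so full £98,000 applies
  Base: £399,200 − £98,000 = £301,200
  £301,200 × 15% = £45,180

£45,180 > £29,966, so the book-profits minimum tax is the binding amount.

£45,180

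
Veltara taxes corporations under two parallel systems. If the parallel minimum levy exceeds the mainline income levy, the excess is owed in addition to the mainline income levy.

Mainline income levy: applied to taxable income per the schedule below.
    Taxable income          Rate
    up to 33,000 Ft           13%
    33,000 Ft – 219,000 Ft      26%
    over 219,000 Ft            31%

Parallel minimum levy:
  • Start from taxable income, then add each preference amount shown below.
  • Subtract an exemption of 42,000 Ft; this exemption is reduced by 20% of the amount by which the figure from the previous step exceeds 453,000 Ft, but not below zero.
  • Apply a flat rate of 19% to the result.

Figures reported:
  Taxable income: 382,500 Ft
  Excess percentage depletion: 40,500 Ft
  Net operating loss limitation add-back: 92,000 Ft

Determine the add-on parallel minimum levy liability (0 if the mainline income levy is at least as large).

Parallel minimum levy:
  Adjusted income: 382,500 Ft + 40,500 Ft + 92,000 Ft = 515,000 Ft
  Exemption: 42,000 Ft − 20% × (515,000 Ft − 453,000 Ft) = 42,000 Ft − 12,400 Ft = 29,600 Ft
  Base: 515,000 Ft − 29,600 Ft = 485,400 Ft
  485,400 Ft × 19% = 92,226 Ft

Mainline income levy:
  33,000 Ft × 13% = 4,290 Ft
  186,000 Ft × 26% = 48,360 Ft
  163,500 Ft × 31% = 50,685 Ft
  → 103,335 Ft

92,226 Ft ≤ 103,335 Ft, so no add-on is due.

0 Ft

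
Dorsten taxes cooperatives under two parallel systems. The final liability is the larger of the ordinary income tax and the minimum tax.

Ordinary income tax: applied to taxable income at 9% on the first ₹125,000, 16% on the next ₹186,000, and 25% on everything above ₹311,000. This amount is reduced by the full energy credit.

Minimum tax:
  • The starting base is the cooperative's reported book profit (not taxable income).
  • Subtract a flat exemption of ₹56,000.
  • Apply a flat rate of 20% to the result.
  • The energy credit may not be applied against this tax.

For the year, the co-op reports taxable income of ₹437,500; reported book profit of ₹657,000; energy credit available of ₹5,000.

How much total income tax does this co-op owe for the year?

Ordinary income tax:
  ₹125,000 × 9% = ₹11,250
  ₹186,000 × 16% = ₹29,760
  ₹126,500 × 25% = ₹31,625
  → ₹72,635
  Less energy credit ₹5,000 → ₹67,635

Minimum tax:
  Base (reported book profit): ₹657,000
  Less exemption ₹56,000 → base ₹601,000
  ₹601,000 × 20% = ₹120,200

₹120,200 > ₹67,635, so the minimum tax is the binding amount.

₹120,200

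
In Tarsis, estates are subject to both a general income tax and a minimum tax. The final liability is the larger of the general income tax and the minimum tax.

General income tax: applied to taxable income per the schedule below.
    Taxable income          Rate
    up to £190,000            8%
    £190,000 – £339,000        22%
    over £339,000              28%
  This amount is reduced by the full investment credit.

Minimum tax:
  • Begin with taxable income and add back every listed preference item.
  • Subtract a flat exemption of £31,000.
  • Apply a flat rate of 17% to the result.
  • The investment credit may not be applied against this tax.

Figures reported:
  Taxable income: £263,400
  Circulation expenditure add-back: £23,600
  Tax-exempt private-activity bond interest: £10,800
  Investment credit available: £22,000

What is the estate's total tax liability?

General income tax:
  £190,000 × 8% = £15,200
  £73,400 × 22% = £16,148
  → £31,348
  Less investment credit £22,000 → £9,348

Minimum tax:
  Adjusted income: £263,400 + £23,600 + £10,800 = £297,800
  Less exemption £31,000 → base £266,800
  £266,800 × 17% = £45,356

£45,356 > £9,348, so the minimum tax is the binding amount.

£45,356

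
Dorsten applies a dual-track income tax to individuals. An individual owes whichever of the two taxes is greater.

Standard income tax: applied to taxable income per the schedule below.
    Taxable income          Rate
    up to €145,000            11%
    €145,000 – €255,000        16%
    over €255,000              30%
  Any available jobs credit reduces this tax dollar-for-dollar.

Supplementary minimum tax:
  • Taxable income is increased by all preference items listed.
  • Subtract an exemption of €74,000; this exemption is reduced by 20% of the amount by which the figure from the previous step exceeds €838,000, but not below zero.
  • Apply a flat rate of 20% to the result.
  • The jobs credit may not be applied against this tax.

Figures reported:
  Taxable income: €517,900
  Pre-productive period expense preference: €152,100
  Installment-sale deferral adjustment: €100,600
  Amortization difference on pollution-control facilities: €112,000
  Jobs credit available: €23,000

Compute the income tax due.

Supplementary minimum tax:
  Adjusted income: €517,900 + €152,100 + €100,600 + €112,000 = €882,600
  Exemption: €74,000 − 20% × (€882,600 − €838,000) = €74,000 − €8,920 = €65,080
  Base: €882,600 − €65,080 = €817,520
  €817,520 × 20% = €163,504

Standard income tax:
  €145,000 × 11% = €15,950
  €110,000 × 16% = €17,600
  €262,900 × 30% = €78,870
  → €112,420
  Less jobs credit €23,000 → €89,420

€163,504 > €89,420, so the supplementary minimum tax is the binding amount.

€163,504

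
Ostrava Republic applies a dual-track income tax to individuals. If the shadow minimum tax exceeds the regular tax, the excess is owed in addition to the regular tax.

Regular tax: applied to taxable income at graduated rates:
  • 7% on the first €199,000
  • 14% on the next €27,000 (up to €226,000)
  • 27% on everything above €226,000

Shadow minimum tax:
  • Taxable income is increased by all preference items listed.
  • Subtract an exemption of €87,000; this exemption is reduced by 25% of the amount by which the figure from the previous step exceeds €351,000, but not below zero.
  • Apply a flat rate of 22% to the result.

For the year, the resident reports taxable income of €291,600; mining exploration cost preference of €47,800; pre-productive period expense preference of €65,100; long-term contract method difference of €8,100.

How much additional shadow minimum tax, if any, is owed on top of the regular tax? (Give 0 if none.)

Shadow minimum tax:
  Adjusted income: €291,600 + €47,800 + €65,100 + €8,100 = €412,600
  Exemption: €87,000 − 25% × (€412,600 − €351,000) = €87,000 − €15,400 = €71,600
  Base: €412,600 − €71,600 = €341,000
  €341,000 × 22% = €75,020

Regular tax:
  €199,000 × 7% = €13,930
  €27,000 × 14% = €3,780
  €65,600 × 27% = €17,712
  → €35,422

Excess of shadow minimum tax over regular tax: €75,020 − €35,422 = €39,598.

€39,598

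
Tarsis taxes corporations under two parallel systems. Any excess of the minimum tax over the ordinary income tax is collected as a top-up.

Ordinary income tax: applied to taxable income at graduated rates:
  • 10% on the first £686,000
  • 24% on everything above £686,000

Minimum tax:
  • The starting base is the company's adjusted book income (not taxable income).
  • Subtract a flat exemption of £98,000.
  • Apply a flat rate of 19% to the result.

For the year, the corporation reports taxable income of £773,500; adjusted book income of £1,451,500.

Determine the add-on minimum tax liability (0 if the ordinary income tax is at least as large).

£167,565

Minimum tax:
  Base (adjusted book income): £1,451,500
  Less exemption £98,000 → base £1,353,500
  £1,353,500 × 19% = £257,165

Ordinary income tax:
  £686,000 × 10% = £68,600
  £87,500 × 24% = £21,000
  → £89,600

Excess of minimum tax over ordinary income tax: £257,165 − £89,600 = £167,565.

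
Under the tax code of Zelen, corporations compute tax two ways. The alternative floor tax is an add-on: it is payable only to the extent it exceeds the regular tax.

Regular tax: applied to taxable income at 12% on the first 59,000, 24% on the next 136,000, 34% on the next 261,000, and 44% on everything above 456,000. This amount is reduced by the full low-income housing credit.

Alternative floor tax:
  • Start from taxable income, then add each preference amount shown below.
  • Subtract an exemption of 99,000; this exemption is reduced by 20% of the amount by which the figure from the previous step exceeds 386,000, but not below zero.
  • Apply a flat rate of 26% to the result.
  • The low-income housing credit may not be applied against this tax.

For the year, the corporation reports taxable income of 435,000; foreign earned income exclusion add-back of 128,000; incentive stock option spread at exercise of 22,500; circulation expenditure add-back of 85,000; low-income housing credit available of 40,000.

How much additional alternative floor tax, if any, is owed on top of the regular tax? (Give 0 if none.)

82,064

Regular tax:
  59,000 × 12% = 7,080
  136,000 × 24% = 32,640
  240,000 × 34% = 81,600
  → 121,320
  Less low-income housing credit 40,000 → 81,320

Alternative floor tax:
  Adjusted income: 435,000 + 128,000 + 22,500 + 85,000 = 670,500
  Exemption: 99,000 − 20% × (670,500 − 386,000) = 99,000 − 56,900 = 42,100
  Base: 670,500 − 42,100 = 628,400
  628,400 × 26% = 163,384

Excess of alternative floor tax over regular tax: 163,384 − 81,320 = 82,064.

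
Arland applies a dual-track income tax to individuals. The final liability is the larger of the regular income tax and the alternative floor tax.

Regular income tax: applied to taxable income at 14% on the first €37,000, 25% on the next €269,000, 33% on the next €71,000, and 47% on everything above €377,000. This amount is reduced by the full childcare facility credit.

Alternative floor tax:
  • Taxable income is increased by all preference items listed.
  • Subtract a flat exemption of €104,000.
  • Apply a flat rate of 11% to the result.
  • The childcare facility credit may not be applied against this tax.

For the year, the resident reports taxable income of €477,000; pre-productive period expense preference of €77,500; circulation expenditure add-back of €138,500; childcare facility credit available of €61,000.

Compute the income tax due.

Regular income tax:
  €37,000 × 14% = €5,180
  €269,000 × 25% = €67,250
  €71,000 × 33% = €23,430
  €100,000 × 47% = €47,000
  → €142,860
  Less childcare facility credit €61,000 → €81,860

Alternative floor tax:
  Adjusted income: €477,000 + €77,500 + €138,500 = €693,000
  Less exemption €104,000 → base €589,000
  €589,000 × 11% = €64,790

€81,860 > €64,790, so the regular income tax governs.

€81,860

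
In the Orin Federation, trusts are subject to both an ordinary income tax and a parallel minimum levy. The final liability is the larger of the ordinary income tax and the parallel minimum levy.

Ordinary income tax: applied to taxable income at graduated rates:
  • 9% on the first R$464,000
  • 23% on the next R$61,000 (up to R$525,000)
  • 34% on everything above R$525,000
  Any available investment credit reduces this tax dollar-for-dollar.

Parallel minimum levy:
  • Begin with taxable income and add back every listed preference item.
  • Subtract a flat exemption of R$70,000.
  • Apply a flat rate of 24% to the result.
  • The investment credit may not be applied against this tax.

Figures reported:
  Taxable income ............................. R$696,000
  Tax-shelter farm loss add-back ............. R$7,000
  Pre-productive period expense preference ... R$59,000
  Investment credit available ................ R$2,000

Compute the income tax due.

R$166,080

Parallel minimum levy:
  Adjusted income: R$696,000 + R$7,000 + R$59,000 = R$762,000
  Less exemption R$70,000 → base R$692,000
  R$692,000 × 24% = R$166,080

Ordinary income tax:
  R$464,000 × 9% = R$41,760
  R$61,000 × 23% = R$14,030
  R$171,000 × 34% = R$58,140
  → R$113,930
  Less investment credit R$2,000 → R$111,930

R$166,080 > R$111,930, so the parallel minimum levy is the binding amount.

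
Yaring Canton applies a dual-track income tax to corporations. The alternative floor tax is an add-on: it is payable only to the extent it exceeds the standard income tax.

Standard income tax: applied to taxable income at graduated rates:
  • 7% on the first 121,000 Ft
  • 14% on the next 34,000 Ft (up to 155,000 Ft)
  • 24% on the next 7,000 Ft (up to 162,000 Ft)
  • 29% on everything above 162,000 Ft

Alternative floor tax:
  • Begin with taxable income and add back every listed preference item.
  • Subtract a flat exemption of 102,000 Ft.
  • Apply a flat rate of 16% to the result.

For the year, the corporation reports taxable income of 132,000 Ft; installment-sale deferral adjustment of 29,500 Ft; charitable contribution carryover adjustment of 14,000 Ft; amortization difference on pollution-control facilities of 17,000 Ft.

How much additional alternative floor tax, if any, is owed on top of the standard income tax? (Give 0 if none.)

4,470 Ft

Alternative floor tax:
  Adjusted income: 132,000 Ft + 29,500 Ft + 14,000 Ft + 17,000 Ft = 192,500 Ft
  Less exemption 102,000 Ft → base 90,500 Ft
  90,500 Ft × 16% = 14,480 Ft

Standard income tax:
  121,000 Ft × 7% = 8,470 Ft
  11,000 Ft × 14% = 1,540 Ft
  → 10,010 Ft

Excess of alternative floor tax over standard income tax: 14,480 Ft − 10,010 Ft = 4,470 Ft.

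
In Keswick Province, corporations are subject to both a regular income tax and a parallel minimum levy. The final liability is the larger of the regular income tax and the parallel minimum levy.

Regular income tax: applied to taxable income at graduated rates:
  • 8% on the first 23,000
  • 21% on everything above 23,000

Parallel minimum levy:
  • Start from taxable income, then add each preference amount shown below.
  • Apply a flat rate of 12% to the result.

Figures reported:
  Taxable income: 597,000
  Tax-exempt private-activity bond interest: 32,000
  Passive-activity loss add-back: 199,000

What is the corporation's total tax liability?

Parallel minimum levy:
  Adjusted income: 597,000 + 32,000 + 199,000 = 828,000
  828,000 × 12% = 99,360

Regular income tax:
  23,000 × 8% = 1,840
  574,000 × 21% = 120,540
  → 122,380

122,380 > 99,360, so the regular income tax governs.

122,380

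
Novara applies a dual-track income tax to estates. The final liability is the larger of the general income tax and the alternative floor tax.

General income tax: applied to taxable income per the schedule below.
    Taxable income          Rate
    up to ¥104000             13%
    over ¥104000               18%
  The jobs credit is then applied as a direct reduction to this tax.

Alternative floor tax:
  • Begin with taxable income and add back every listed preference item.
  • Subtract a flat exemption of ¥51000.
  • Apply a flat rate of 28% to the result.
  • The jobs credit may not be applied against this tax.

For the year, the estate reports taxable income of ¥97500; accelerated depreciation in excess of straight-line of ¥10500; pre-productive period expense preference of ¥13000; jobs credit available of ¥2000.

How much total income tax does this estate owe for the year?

General income tax:
  ¥97500 × 13% = ¥12675
  Less jobs credit ¥2000 → ¥10675

Alternative floor tax:
  Adjusted income: ¥97500 + ¥10500 + ¥13000 = ¥121000
  Less exemption ¥51000 → base ¥70000
  ¥70000 × 28% = ¥19600

¥19600 > ¥10675, so the alternative floor tax is the binding amount.

¥19600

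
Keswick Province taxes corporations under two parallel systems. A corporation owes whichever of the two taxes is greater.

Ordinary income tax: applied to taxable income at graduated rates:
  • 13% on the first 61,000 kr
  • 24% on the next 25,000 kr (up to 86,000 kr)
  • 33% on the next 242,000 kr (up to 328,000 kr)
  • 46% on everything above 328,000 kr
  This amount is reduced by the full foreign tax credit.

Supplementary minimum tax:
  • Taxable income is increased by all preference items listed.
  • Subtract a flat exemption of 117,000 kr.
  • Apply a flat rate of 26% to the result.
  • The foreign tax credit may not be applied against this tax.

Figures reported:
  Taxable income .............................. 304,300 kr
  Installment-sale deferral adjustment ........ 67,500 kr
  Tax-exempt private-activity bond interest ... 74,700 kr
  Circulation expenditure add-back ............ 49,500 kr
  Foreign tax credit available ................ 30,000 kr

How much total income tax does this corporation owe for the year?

Supplementary minimum tax:
  Adjusted income: 304,300 kr + 67,500 kr + 74,700 kr + 49,500 kr = 496,000 kr
  Less exemption 117,000 kr → base 379,000 kr
  379,000 kr × 26% = 98,540 kr

Ordinary income tax:
  61,000 kr × 13% = 7,930 kr
  25,000 kr × 24% = 6,000 kr
  218,300 kr × 33% = 72,039 kr
  → 85,969 kr
  Less foreign tax credit 30,000 kr → 55,969 kr

98,540 kr > 55,969 kr, so the supplementary minimum tax is the binding amount.

98,540 kr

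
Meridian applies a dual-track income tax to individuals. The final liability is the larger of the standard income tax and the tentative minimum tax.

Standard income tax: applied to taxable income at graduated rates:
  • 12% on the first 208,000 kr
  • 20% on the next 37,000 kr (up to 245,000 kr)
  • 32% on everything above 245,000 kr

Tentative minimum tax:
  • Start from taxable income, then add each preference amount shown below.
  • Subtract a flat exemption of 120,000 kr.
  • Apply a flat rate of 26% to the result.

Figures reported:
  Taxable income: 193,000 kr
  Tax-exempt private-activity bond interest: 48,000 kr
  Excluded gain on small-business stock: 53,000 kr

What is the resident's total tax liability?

45,240 kr

Standard income tax:
  193,000 kr × 12% = 23,160 kr

Tentative minimum tax:
  Adjusted income: 193,000 kr + 48,000 kr + 53,000 kr = 294,000 kr
  Less exemption 120,000 kr → base 174,000 kr
  174,000 kr × 26% = 45,240 kr

45,240 kr > 23,160 kr, so the tentative minimum tax is the binding amount.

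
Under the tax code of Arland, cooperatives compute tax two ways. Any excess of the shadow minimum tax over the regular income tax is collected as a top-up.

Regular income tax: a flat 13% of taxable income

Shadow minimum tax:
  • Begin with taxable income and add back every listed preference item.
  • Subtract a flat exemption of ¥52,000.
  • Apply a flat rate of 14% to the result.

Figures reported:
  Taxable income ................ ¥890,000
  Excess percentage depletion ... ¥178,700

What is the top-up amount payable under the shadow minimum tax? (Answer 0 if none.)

¥26,638

Shadow minimum tax:
  Adjusted income: ¥890,000 + ¥178,700 = ¥1,068,700
  Less exemption ¥52,000 → base ¥1,016,700
  ¥1,016,700 × 14% = ¥142,338

Regular income tax:
  ¥890,000 × 13% = ¥115,700

Excess of shadow minimum tax over regular income tax: ¥142,338 − ¥115,700 = ¥26,638.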